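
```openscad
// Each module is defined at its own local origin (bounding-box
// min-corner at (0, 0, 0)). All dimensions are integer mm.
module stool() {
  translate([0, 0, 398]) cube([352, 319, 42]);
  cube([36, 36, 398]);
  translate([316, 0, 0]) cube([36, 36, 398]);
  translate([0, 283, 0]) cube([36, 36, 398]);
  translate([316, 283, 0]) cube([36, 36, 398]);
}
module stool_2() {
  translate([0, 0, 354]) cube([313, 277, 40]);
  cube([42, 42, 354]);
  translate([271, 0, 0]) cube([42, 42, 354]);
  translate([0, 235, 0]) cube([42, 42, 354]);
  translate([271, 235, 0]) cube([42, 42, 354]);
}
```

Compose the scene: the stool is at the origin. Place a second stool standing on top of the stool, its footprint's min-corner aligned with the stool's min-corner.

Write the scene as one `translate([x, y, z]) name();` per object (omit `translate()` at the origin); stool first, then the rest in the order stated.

stool();
translate([0, 0, 440]) stool_2();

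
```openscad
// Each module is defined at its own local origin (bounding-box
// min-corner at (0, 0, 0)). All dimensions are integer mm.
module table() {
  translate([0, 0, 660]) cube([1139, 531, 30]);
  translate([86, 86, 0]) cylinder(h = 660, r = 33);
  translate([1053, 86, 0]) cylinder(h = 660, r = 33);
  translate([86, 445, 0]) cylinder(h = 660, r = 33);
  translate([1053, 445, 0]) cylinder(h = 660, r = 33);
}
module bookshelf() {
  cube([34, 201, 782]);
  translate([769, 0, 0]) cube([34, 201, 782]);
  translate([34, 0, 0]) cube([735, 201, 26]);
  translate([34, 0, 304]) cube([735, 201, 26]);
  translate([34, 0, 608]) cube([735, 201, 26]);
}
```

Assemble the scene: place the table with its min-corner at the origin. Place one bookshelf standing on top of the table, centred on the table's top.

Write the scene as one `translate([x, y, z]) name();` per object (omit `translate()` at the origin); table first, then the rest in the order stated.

table();
translate([168, 165, 690]) bookshelf();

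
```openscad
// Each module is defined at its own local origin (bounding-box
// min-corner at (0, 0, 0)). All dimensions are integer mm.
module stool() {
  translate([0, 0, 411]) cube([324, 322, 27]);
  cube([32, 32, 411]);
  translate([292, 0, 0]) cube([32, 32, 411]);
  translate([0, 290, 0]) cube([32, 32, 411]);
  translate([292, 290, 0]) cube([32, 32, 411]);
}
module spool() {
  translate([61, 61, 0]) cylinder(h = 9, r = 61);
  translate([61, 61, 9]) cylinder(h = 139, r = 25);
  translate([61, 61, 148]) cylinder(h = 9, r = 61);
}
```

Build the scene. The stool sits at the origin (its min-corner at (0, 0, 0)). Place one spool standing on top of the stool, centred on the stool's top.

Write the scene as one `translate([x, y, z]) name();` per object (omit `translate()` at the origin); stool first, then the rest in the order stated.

stool();
translate([101, 100, 438]) spool();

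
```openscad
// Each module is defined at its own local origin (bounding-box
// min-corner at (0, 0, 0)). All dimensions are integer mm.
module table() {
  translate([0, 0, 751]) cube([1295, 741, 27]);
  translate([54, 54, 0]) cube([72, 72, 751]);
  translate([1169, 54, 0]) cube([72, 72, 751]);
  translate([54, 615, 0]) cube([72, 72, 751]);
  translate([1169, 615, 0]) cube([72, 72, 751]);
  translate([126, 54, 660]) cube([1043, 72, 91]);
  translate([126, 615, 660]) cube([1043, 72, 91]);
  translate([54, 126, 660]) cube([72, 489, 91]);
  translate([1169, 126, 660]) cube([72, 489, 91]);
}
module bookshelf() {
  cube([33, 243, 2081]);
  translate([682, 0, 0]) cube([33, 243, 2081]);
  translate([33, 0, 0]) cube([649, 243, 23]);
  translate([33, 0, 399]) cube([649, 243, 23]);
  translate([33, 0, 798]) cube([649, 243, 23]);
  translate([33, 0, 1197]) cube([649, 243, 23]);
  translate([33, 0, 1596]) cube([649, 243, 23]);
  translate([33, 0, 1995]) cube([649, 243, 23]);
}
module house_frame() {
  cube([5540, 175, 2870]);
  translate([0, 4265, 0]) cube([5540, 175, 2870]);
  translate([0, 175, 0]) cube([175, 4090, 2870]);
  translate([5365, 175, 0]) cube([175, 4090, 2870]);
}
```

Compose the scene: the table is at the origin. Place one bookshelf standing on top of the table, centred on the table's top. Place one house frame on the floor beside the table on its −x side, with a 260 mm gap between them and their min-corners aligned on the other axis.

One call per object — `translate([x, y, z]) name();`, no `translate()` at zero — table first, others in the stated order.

table();
translate([290, 249, 778]) bookshelf();
translate([-5800, 0, 0]) house_frame();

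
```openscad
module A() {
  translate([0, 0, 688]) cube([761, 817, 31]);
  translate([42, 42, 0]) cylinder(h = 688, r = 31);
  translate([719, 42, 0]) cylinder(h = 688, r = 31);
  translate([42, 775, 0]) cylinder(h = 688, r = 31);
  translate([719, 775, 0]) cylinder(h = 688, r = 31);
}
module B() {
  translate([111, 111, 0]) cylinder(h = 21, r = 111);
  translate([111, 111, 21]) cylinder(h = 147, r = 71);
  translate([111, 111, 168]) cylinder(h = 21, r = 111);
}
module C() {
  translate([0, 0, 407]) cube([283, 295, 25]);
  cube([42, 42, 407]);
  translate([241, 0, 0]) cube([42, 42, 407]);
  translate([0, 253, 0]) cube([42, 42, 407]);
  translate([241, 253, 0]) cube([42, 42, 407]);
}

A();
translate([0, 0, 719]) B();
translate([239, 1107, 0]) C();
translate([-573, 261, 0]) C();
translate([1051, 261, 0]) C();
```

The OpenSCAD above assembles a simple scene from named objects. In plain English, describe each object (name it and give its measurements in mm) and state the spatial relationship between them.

A is a table with a 761×817 mm rectangular top, 31 mm thick, top surface at z = 719 mm, supported by four round legs of 62 mm diameter, each leg's bounding box inset 11 mm from the nearest pair of top edges, running from the floor.

B is a spool: two coaxial disc flanges of radius 111 mm and thickness 21 mm, joined by a core cylinder of radius 71 mm and height 147 mm. The lower flange rests on z = 0 and the three cylinders share a vertical axis.

C is a four-legged stool. The seat is a 283×295×25 mm slab whose top surface is at z = 432 mm; four square legs, each 42×42 mm in cross-section, run from the floor (z = 0) to the underside of the seat, each flush with a corner of the seat.

The spool is on top of the table. Three stools sit around the table at the +y, −x, +x sides.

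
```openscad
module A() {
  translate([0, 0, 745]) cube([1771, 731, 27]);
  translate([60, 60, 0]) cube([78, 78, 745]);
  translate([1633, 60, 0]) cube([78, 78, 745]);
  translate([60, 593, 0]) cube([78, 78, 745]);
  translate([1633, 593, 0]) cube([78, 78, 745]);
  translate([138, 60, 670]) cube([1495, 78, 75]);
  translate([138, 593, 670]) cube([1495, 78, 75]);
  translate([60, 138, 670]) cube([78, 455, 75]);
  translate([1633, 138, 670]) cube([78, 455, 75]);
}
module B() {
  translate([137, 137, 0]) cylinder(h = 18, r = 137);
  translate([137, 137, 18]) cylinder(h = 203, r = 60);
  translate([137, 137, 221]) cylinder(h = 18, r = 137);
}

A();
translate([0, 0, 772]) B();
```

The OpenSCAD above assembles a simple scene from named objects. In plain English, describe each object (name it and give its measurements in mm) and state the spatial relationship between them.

A is a rectangular dining table. The top is 1771×731×27 mm with its upper surface at z = 772 mm. It stands on four 78×78 mm square legs, each inset 60 mm from the nearest pair of top edges, running from the floor to the underside of the top. Four apron rails, 78 mm thick and 75 mm tall, run between adjacent legs with their top edges flush with the underside of the top and their outer faces flush with the legs' outer faces.

B is a spool: two coaxial disc flanges of radius 137 mm and thickness 18 mm, joined by a core cylinder of radius 60 mm and height 203 mm. The lower flange rests on z = 0 and the three cylinders share a vertical axis.

The spool is on top of the table.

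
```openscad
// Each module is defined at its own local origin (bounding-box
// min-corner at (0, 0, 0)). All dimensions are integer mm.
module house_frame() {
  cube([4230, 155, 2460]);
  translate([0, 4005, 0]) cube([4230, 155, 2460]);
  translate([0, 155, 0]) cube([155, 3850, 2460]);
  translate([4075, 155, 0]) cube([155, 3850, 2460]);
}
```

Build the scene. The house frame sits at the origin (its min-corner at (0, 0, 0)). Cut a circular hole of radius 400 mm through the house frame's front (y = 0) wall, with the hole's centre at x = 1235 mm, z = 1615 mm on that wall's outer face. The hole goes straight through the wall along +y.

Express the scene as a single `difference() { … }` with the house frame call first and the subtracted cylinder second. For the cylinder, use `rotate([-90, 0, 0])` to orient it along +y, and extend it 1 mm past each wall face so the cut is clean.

difference() {
  house_frame();
  translate([1235, -1, 1615]) rotate([-90, 0, 0]) cylinder(h = 157, r = 400);
}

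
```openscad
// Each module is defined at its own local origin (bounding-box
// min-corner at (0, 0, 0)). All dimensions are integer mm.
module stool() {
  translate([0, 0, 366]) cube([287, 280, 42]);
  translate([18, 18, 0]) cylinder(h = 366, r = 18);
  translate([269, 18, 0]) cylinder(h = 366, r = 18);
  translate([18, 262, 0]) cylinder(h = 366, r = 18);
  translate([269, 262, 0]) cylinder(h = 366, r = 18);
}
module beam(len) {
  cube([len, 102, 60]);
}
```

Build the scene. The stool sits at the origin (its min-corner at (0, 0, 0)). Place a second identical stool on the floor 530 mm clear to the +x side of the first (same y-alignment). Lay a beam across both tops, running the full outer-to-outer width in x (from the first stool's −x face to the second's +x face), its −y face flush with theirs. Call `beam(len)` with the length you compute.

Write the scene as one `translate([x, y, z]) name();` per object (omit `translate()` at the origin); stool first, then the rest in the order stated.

stool();
translate([817, 0, 0]) stool();
translate([0, 0, 408]) beam(1104);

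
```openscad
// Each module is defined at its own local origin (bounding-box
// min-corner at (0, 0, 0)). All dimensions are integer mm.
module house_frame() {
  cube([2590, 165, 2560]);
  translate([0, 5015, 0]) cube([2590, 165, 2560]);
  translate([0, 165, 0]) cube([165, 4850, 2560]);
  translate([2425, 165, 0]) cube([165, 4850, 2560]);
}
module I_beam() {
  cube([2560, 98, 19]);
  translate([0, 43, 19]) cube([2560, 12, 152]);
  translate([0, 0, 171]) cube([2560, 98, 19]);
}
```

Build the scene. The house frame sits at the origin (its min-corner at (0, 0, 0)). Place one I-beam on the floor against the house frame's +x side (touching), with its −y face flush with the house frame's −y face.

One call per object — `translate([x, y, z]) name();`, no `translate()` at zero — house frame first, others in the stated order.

house_frame();
translate([2590, 0, 0]) I_beam();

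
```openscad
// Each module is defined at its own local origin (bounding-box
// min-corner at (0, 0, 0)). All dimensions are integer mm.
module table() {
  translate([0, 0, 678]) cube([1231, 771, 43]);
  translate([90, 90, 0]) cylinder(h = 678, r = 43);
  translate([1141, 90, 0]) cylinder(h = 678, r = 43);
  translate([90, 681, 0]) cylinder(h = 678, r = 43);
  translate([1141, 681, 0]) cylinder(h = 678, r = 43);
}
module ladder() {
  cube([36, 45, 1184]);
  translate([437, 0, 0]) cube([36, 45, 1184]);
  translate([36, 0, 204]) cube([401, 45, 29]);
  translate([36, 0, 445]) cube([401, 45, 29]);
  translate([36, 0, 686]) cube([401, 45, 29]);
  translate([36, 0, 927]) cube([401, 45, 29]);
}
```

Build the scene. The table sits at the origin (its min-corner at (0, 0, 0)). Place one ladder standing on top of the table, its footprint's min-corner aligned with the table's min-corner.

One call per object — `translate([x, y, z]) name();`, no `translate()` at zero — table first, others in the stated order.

table();
translate([0, 0, 721]) ladder();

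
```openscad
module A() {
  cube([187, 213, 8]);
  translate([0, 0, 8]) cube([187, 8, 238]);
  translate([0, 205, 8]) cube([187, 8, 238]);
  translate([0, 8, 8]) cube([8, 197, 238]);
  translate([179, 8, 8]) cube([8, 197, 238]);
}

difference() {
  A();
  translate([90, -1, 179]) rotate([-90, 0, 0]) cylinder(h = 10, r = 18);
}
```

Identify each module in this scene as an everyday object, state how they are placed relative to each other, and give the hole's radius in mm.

A is an open box. The open box has a circular hole through its front wall. The hole's radius is 18 mm.

The subtracted cylinder has r = 18 mm.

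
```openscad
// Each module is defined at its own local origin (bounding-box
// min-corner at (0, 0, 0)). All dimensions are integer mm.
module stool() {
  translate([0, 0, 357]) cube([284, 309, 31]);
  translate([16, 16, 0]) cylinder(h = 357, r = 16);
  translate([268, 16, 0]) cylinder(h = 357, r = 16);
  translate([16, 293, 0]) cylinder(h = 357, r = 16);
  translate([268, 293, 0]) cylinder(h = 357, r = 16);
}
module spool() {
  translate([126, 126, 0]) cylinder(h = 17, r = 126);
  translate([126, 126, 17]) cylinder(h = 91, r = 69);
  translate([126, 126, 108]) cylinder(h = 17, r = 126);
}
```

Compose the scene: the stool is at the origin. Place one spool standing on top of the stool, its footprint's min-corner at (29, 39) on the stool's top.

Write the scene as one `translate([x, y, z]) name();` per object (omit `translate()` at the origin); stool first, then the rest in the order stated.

stool();
translate([29, 39, 388]) spool();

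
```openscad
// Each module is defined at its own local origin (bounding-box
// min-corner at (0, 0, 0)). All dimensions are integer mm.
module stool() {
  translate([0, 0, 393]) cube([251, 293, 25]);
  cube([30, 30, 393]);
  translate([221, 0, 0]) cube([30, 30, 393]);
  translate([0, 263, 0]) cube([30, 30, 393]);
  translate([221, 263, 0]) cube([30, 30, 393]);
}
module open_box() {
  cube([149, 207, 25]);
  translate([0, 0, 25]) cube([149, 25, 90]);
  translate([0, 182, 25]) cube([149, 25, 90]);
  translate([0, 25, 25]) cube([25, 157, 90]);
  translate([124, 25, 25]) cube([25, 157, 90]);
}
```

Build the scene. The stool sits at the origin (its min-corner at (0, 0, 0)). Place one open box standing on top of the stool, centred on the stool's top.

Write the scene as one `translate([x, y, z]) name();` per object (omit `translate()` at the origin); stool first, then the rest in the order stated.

stool();
translate([51, 43, 418]) open_box();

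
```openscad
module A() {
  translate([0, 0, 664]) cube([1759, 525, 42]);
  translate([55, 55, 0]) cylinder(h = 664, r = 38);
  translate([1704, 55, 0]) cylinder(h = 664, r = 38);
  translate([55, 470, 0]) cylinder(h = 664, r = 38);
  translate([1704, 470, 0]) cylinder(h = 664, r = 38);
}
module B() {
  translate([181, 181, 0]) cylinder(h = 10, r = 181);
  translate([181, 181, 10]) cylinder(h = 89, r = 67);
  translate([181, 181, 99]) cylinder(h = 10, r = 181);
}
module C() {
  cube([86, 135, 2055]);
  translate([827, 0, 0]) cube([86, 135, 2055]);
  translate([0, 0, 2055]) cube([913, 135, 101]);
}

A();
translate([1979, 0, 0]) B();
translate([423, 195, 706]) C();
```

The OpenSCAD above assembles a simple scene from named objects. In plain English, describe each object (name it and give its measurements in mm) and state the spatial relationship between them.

A is a rectangular dining table. The top is 1759×525×42 mm with its upper surface at z = 706 mm. It stands on four round legs of 76 mm diameter, each leg's bounding box inset 17 mm from the nearest pair of top edges, running from the floor to the underside of the top.

B is a spool: two coaxial disc flanges of radius 181 mm and thickness 10 mm, joined by a core cylinder of radius 67 mm and height 89 mm. The lower flange rests on z = 0 and the three cylinders share a vertical axis.

C is a door frame. The clear opening is 741 mm wide and 2055 mm high. Two 86 mm wide jambs, 135 mm deep, stand either side of the opening from the floor to the top of the opening. A 101 mm thick head sits across the top of both jambs, spanning the full outside width of the frame.

The spool is on the floor beside the table on its +x side. The door frame is on top of the table, centred.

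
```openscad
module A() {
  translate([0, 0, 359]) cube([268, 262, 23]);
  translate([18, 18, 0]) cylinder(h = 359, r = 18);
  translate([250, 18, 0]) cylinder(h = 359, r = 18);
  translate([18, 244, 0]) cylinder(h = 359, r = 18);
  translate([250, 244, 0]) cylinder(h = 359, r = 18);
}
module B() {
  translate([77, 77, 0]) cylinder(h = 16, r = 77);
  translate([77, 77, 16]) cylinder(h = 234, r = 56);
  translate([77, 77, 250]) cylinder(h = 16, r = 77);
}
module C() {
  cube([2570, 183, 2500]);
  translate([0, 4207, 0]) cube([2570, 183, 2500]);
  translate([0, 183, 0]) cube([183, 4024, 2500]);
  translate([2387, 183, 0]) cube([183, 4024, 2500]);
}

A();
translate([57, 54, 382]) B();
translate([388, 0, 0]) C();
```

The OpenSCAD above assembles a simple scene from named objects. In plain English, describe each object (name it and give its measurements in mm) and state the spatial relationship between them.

A is a simple wooden stool: a rectangular seat 268 mm (x) by 262 mm (y), 23 mm thick, top face at z = 382 mm, on four round legs, each 36 mm in diameter. The legs rest on z = 0, each leg's axis is inset half a diameter from the nearest pair of seat edges (so the leg's bounding box is flush with the corner).

B is a spool: two coaxial disc flanges of radius 77 mm and thickness 16 mm, joined by a core cylinder of radius 56 mm and height 234 mm. The lower flange rests on z = 0 and the three cylinders share a vertical axis.

C is a box-shaped house frame (walls only): outside footprint 2570×4390 mm, wall height 2500 mm, wall thickness 183 mm. The two y-facing walls run the full x-width; the two x-facing walls fit between the inner faces of the y-facing walls.

The spool is on top of the stool, centred. The house frame is on the floor beside the stool on its +x side.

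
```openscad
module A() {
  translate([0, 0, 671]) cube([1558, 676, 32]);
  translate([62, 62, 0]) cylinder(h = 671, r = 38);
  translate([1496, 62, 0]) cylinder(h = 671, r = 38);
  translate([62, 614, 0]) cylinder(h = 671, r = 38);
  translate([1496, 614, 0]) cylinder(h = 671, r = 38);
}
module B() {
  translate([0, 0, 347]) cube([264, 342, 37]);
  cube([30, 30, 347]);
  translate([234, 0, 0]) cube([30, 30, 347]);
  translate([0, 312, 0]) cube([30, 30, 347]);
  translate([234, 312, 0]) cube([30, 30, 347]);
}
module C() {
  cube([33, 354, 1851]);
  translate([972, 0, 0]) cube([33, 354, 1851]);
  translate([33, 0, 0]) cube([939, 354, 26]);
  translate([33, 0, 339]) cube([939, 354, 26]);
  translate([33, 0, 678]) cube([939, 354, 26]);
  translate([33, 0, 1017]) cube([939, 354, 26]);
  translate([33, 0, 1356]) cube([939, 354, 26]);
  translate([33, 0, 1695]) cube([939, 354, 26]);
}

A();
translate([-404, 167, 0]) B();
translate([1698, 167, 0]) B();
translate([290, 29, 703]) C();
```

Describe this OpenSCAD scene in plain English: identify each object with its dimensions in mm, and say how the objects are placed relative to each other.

A is a table: top 1558 mm (x) × 676 mm (y), 32 mm thick, upper face at z = 703 mm, on four round legs of 76 mm diameter, each leg's bounding box inset 24 mm from the nearest pair of top edges, running from z = 0 to the bottom of the top.

B is a simple wooden stool: a rectangular seat 264 mm (x) by 342 mm (y), 37 mm thick, top face at z = 384 mm, on four square legs, each 30×30 mm in cross-section. The legs rest on z = 0, each flush with a corner of the seat.

C is a bookshelf 1005 mm wide overall, 354 mm deep and 1851 mm tall. The two sides are 33 mm thick vertical panels. 6 horizontal shelves of 26 mm thickness span between the inner faces of the sides; the lowest shelf sits on the floor and shelves are stacked with a clear vertical gap of 313 mm between each pair.

Two stools sit around the table at the −x, +x sides. The bookshelf is on top of the table.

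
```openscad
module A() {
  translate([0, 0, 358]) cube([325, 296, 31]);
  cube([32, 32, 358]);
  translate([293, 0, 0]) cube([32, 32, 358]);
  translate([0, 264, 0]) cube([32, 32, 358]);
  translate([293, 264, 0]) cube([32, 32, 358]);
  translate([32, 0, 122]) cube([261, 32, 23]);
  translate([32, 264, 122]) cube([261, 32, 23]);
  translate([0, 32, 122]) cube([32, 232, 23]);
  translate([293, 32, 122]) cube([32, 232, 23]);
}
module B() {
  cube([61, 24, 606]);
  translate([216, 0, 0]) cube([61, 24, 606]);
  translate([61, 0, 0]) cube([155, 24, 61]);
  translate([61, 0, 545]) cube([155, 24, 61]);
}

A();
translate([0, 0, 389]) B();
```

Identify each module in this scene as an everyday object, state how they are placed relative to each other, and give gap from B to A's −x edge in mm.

The picture frame's min-x is at 0; the stool's min-x is 0; gap = 0 mm.

A is a stool. B is a picture frame. The picture frame is on top of the stool. The gap from the picture frame to the stool's −x edge is 0 mm.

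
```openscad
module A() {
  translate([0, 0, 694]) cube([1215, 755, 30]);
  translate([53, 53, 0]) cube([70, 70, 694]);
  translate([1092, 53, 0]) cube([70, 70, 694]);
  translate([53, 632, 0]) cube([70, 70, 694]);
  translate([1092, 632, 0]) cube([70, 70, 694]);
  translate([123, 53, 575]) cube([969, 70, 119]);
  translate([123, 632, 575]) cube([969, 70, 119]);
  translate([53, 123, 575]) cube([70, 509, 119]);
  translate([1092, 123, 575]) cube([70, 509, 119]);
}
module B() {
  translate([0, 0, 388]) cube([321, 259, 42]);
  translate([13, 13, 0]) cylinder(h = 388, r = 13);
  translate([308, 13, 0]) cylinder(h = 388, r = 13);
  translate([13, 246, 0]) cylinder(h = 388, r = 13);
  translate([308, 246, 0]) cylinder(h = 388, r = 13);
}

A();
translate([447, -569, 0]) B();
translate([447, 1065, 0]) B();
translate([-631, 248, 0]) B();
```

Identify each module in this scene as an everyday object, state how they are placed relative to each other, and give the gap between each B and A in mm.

Each stool's nearest face is 310 mm from the table's bounding box.

A is a table. B is a stool. Three stools sit around the table at the −y, +y, −x sides. The gap between each stool and the table is 310 mm.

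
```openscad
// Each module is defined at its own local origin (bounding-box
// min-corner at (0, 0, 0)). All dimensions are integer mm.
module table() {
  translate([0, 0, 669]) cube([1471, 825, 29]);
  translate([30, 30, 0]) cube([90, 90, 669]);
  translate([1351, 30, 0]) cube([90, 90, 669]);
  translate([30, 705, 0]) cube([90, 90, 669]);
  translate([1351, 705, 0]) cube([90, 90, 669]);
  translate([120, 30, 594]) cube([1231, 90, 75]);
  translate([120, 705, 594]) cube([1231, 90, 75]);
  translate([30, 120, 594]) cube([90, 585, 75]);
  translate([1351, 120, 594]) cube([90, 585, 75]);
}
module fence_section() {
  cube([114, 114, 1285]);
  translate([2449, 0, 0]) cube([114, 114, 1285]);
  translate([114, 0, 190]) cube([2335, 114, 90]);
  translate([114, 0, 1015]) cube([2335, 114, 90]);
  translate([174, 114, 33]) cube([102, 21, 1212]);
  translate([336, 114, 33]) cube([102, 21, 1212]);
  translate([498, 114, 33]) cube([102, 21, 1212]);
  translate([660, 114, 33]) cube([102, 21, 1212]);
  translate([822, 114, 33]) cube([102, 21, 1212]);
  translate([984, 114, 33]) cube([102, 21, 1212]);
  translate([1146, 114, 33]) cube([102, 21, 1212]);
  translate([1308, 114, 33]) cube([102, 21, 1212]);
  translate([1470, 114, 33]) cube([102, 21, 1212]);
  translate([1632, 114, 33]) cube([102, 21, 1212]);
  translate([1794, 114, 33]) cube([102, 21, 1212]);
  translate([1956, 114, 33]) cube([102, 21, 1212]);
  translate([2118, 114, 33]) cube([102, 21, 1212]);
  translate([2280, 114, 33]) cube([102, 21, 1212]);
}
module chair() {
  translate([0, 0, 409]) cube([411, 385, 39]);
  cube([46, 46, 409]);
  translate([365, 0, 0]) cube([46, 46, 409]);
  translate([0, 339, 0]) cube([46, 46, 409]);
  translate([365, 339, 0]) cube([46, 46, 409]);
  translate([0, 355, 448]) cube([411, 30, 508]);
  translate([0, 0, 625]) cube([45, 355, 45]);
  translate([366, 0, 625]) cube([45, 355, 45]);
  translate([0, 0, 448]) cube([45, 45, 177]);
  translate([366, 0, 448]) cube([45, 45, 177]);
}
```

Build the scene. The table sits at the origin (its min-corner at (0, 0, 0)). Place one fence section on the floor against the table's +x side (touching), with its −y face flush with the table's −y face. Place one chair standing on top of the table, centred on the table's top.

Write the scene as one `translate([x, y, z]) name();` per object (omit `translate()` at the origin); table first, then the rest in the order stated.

table();
translate([1471, 0, 0]) fence_section();
translate([530, 220, 698]) chair();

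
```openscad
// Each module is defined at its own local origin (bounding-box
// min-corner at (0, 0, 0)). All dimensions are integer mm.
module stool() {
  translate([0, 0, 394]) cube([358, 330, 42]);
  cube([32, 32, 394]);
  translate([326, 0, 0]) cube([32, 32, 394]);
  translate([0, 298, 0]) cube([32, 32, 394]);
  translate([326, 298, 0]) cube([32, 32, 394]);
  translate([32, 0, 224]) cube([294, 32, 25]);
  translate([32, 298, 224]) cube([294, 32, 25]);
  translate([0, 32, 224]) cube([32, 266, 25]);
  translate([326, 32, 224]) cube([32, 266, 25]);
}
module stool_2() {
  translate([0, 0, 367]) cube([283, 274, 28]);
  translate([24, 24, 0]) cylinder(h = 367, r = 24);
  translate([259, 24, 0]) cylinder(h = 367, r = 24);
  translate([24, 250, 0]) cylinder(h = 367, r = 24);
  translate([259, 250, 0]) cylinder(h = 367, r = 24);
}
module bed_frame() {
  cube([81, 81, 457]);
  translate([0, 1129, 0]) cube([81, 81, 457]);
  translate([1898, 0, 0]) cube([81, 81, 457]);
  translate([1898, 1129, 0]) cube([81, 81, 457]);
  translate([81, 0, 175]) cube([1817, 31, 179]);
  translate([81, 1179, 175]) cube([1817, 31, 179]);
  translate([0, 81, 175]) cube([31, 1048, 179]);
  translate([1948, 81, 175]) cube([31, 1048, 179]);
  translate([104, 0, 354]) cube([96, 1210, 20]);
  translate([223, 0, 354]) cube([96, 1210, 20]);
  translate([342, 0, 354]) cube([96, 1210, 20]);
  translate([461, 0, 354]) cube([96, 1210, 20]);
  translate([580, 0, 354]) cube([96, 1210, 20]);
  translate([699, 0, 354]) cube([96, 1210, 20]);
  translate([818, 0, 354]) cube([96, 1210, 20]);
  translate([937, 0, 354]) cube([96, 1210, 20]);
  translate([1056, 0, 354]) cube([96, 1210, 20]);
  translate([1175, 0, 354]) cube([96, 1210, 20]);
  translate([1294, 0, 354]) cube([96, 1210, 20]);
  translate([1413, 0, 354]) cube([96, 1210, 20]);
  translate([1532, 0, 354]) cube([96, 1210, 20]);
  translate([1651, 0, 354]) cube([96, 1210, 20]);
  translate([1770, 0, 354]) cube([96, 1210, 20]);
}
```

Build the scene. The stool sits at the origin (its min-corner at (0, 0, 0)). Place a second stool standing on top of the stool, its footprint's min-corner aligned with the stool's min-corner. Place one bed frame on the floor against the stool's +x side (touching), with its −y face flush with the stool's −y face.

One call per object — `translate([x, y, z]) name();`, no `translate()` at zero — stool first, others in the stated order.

stool();
translate([0, 0, 436]) stool_2();
translate([358, 0, 0]) bed_frame();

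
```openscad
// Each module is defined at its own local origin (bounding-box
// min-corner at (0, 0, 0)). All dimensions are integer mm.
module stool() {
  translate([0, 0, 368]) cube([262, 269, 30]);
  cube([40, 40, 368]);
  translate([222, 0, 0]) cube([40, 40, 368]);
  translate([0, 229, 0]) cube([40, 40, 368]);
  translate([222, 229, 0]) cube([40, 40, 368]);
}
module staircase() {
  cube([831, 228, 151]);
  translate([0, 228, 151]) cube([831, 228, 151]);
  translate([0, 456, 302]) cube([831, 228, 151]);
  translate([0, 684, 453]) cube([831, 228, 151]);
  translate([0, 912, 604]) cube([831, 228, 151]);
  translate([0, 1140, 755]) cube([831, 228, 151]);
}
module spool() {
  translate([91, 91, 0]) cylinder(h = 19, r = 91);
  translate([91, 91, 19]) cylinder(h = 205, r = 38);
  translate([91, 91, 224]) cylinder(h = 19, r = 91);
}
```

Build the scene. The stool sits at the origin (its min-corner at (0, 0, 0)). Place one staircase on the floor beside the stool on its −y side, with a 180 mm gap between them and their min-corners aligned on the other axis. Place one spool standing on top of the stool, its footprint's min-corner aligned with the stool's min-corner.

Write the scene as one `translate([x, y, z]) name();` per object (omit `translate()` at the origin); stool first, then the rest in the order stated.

stool();
translate([0, -1548, 0]) staircase();
translate([0, 0, 398]) spool();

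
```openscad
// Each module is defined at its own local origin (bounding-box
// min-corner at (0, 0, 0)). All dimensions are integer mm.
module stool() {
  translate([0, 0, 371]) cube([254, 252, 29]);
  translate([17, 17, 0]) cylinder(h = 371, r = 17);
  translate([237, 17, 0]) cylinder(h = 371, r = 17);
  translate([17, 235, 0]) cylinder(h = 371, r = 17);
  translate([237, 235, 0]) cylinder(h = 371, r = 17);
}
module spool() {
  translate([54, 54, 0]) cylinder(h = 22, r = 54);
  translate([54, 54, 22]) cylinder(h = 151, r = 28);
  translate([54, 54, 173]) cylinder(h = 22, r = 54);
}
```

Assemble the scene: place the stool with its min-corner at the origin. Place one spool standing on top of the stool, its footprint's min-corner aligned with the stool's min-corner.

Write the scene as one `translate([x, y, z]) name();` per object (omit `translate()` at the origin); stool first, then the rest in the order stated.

stool();
translate([0, 0, 400]) spool();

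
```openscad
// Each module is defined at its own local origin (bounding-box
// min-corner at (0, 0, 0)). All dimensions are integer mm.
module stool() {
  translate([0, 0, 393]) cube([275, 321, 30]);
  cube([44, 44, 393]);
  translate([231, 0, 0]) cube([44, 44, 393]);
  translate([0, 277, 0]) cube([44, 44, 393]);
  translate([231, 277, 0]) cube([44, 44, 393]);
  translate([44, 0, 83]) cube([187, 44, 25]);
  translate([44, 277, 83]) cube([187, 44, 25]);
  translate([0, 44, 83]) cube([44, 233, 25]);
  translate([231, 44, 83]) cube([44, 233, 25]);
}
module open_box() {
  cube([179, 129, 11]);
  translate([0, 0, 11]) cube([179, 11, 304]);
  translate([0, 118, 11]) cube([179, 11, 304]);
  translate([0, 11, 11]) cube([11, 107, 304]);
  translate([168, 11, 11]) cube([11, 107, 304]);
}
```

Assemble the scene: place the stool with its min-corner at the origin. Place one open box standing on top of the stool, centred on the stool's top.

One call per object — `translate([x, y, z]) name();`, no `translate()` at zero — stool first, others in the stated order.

stool();
translate([48, 96, 423]) open_box();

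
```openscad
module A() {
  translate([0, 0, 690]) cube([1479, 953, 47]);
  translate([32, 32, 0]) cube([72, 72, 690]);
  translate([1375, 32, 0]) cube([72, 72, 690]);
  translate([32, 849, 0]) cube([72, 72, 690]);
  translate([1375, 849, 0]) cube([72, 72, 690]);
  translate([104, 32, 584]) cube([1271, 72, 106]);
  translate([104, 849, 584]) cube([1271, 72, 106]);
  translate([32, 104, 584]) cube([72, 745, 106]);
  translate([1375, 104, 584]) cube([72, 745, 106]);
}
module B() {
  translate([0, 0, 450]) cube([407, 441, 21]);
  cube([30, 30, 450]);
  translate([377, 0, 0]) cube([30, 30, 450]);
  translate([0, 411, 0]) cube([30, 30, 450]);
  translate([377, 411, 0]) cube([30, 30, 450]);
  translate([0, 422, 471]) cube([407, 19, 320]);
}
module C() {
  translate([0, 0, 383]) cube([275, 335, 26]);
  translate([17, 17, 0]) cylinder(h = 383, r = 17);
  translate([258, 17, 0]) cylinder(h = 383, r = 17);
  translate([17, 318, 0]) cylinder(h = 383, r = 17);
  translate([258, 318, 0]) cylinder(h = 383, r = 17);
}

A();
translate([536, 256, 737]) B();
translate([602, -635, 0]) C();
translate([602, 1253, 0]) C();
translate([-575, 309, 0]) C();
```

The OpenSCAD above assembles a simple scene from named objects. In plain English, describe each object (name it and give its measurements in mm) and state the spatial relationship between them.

A is a table: top 1479 mm (x) × 953 mm (y), 47 mm thick, upper face at z = 737 mm, on four 72×72 mm square legs, each inset 32 mm from the nearest pair of top edges, running from z = 0 to the bottom of the top. Four apron rails, 72 mm thick and 106 mm tall, run between adjacent legs with their top edges flush with the underside of the top and their outer faces flush with the legs' outer faces.

B is a chair: 407×441 mm seat, 21 mm thick, top at z = 471 mm, on four 30 mm square corner legs flush with the seat edges. A 19 mm thick backrest slab spans the full seat width, extending 320 mm above the seat top, its back face flush with the seat's +y edge.

C is a four-legged stool. The seat is 275×335 mm, 26 mm thick, top at z = 409 mm. It stands on four round legs, each 34 mm in diameter, from z = 0 to the seat underside, each leg's axis is inset half a diameter from the nearest pair of seat edges (so the leg's bounding box is flush with the corner).

The chair is on top of the table, centred. Three stools sit around the table at the −y, +y, −x sides.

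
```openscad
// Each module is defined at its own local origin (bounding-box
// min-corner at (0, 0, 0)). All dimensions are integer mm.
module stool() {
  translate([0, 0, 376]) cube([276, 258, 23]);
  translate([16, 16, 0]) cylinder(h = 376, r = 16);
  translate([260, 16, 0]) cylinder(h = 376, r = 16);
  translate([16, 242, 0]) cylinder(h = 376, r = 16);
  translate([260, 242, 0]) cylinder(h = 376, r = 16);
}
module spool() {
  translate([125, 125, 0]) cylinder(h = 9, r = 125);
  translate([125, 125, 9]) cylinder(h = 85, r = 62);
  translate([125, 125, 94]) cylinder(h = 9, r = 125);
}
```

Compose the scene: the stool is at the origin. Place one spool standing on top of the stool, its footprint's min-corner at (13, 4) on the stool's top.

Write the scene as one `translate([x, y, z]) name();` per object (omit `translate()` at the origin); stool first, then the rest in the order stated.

stool();
translate([13, 4, 399]) spool();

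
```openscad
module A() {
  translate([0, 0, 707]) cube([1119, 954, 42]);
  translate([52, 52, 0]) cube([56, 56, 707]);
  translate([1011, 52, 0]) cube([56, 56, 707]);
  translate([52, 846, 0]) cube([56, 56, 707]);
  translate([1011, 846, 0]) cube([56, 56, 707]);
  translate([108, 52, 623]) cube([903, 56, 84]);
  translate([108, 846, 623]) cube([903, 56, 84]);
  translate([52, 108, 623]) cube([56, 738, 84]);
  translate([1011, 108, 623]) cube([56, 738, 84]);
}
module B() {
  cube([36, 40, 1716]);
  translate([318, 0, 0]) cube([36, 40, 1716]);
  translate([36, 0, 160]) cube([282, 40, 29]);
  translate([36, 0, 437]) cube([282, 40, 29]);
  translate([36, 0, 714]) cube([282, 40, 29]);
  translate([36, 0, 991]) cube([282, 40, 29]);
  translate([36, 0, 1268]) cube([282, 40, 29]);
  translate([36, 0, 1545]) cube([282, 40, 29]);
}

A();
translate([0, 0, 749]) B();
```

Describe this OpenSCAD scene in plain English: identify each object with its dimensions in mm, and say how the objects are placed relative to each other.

A is a rectangular dining table. The top is 1119×954×42 mm with its upper surface at z = 749 mm. It stands on four 56×56 mm square legs, each inset 52 mm from the nearest pair of top edges, running from the floor to the underside of the top. Four apron rails, 56 mm thick and 84 mm tall, run between adjacent legs with their top edges flush with the underside of the top and their outer faces flush with the legs' outer faces.

B is a wooden ladder with two side rails of 36×40 mm section and 1716 mm height, set 354 mm apart overall. Between them run 6 rectangular rungs (40 mm deep, 29 mm thick), front faces flush with the rails' −y face. The bottom of the first rung is 160 mm above the floor and each subsequent rung is 277 mm higher than the one below.

The ladder is on top of the table.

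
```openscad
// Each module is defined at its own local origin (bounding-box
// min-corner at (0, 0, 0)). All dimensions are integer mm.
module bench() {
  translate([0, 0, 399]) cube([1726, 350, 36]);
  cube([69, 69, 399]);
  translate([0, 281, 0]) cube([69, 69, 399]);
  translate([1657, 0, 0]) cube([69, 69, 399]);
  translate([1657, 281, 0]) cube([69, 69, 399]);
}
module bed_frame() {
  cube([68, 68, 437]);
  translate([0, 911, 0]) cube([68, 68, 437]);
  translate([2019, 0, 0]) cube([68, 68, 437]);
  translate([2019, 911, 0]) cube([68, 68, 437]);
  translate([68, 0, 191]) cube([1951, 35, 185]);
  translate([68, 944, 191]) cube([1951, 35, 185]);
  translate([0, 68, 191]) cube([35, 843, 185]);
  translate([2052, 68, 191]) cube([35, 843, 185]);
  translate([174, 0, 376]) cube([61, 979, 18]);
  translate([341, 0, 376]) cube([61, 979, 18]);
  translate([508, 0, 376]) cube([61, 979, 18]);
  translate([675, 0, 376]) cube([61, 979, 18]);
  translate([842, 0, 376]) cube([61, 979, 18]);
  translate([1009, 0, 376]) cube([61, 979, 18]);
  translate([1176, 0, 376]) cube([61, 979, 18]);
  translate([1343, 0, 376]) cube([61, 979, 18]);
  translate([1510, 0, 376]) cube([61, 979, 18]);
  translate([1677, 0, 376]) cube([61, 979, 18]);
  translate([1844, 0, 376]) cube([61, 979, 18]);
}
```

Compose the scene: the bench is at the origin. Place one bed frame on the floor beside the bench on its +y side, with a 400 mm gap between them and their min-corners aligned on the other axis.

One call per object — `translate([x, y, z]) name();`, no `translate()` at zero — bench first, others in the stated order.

bench();
translate([0, 750, 0]) bed_frame();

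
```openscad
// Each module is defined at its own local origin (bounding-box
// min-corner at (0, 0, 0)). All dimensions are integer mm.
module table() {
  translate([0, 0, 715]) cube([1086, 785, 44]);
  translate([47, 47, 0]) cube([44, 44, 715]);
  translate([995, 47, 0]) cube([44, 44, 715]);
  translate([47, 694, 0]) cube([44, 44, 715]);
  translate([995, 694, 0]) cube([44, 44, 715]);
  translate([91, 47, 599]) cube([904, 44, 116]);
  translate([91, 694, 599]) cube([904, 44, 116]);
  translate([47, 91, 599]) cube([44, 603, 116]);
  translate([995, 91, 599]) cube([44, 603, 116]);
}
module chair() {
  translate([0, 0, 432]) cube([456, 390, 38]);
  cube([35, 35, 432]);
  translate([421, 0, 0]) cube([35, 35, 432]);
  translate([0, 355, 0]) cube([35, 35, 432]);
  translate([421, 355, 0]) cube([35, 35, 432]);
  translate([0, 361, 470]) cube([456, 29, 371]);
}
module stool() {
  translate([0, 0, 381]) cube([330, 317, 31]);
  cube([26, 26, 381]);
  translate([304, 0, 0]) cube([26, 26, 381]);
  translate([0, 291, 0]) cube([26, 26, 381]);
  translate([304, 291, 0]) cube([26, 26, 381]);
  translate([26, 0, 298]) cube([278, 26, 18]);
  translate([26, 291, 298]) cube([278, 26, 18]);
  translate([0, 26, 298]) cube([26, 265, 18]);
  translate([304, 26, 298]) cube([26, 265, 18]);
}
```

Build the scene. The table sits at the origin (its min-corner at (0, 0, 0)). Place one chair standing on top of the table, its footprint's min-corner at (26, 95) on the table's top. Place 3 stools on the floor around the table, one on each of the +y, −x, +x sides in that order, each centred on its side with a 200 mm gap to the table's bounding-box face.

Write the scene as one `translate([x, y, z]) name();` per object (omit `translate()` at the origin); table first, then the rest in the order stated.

table();
translate([26, 95, 759]) chair();
translate([378, 985, 0]) stool();
translate([-530, 234, 0]) stool();
translate([1286, 234, 0]) stool();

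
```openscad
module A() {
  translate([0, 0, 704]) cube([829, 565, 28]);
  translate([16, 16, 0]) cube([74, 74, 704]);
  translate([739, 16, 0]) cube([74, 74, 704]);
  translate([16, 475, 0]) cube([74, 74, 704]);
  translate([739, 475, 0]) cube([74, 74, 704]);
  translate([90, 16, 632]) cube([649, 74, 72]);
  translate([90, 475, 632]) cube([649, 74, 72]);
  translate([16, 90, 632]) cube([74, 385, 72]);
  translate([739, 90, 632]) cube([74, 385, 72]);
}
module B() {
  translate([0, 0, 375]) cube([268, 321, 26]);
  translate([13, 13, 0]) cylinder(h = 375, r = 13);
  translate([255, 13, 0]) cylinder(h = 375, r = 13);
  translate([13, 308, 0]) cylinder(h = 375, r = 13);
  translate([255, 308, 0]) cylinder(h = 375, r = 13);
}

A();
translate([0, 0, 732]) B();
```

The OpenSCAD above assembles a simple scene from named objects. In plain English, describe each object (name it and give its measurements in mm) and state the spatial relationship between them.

A is a table with a 829×565 mm rectangular top, 28 mm thick, top surface at z = 732 mm, supported by four 74×74 mm square legs, each inset 16 mm from the nearest pair of top edges, running from the floor. Four apron rails, 74 mm thick and 72 mm tall, run between adjacent legs with their top edges flush with the underside of the top and their outer faces flush with the legs' outer faces.

B is a four-legged stool. The seat is a 268×321×26 mm slab whose top surface is at z = 401 mm; four round legs, each 26 mm in diameter, run from the floor (z = 0) to the underside of the seat, each leg's axis is inset half a diameter from the nearest pair of seat edges (so the leg's bounding box is flush with the corner).

The stool is on top of the table.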